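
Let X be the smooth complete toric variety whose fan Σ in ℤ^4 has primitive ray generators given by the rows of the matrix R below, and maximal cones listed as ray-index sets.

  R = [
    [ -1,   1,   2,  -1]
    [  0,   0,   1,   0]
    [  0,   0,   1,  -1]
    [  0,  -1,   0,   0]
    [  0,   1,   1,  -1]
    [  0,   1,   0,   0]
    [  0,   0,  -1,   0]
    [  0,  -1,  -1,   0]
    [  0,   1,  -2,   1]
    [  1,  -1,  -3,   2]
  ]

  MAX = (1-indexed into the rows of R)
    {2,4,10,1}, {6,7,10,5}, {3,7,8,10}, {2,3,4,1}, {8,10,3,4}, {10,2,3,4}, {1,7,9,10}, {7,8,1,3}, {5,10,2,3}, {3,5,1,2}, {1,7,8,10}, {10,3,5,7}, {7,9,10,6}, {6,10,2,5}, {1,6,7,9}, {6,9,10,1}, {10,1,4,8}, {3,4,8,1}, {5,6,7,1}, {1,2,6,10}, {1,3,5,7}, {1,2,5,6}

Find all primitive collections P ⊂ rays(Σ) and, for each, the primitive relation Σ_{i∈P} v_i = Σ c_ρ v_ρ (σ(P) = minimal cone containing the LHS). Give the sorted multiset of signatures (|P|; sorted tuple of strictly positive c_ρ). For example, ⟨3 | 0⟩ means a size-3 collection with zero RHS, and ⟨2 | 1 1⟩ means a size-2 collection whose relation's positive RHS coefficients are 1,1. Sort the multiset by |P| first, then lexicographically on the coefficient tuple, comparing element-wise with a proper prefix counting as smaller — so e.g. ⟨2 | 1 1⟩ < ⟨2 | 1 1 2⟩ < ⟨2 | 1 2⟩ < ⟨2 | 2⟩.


Δ(Σ) — 10 vertices, 16 min non-faces:

  {2,7}:  v_{2} + v_{7} = 0 — sig = ⟨2 | 0⟩
  {4,6}:  v_{4} + v_{6} = 0 — sig = ⟨2 | 0⟩
  {2,8}:  v_{2} + v_{8} = v_{4} — sig = ⟨2 | 1⟩
  {3,6}:  v_{3} + v_{6} = v_{5} — sig = ⟨2 | 1⟩
  {4,5}:  v_{4} + v_{5} = v_{3} — sig = ⟨2 | 1⟩
  {4,7}:  v_{4} + v_{7} = v_{8} — sig = ⟨2 | 1⟩
  {6,8}:  v_{6} + v_{8} = v_{7} — sig = ⟨2 | 1⟩
  {3,9}:  v_{3} + v_{9} = v_{6} + v_{7} — sig = ⟨2 | 1 1⟩
  {5,8}:  v_{5} + v_{8} = v_{3} + v_{7} — sig = ⟨2 | 1 1⟩
  {2,9}:  v_{2} + v_{9} = v_{1} + v_{6} + v_{10} — sig = ⟨2 | 1 1 1⟩
  {4,9}:  v_{4} + v_{9} = v_{1} + v_{7} + v_{10} — sig = ⟨2 | 1 1 1⟩
  {8,9}:  v_{8} + v_{9} = v_{1} + 2·v_{7} + v_{10} — sig = ⟨2 | 1 1 2⟩
  {5,9}:  v_{5} + v_{9} = 2·v_{6} + v_{7} — sig = ⟨2 | 1 2⟩
  {1,3,10}:  v_{1} + v_{3} + v_{10} = 0 — sig = ⟨3 | 0⟩
  {1,5,10}:  v_{1} + v_{5} + v_{10} = v_{6} — sig = ⟨3 | 1⟩
  {1,6,7,10}:  v_{1} + v_{6} + v_{7} + v_{10} = v_{9} — sig = ⟨4 | 1⟩

Hence PRS(X_Σ) =
    |P|=2: 13 collections, coeffs (), (), (1), (1), (1), (1), (1), (1,1), (1,1), (1,1,1), (1,1,1), (1,1,2), (1,2)
    |P|=3: 2 collections, coeffs (), (1)
    |P|=4: 1 collection, coeffs (1)


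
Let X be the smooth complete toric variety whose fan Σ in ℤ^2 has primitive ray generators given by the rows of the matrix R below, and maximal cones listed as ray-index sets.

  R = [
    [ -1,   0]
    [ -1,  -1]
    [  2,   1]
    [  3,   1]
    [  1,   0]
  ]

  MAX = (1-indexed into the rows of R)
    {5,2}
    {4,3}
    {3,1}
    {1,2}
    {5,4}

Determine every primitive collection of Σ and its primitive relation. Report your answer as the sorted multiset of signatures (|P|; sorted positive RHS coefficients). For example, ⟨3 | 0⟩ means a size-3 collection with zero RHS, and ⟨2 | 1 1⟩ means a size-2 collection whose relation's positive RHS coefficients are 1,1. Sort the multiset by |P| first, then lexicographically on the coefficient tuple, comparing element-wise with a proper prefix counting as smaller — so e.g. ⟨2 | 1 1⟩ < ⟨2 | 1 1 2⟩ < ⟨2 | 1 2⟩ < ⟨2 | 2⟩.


5 minimal non-faces of Δ(Σ) (on 5 rays):

  P = {1,5}:  v_{1} + v_{5} = 0  ⇒ sig = ⟨2 | 0⟩
  P = {1,4}:  v_{1} + v_{4} = v_{3}  ⇒ sig = ⟨2 | 1⟩
  P = {2,3}:  v_{2} + v_{3} = v_{5}  ⇒ sig = ⟨2 | 1⟩
  P = {3,5}:  v_{3} + v_{5} = v_{4}  ⇒ sig = ⟨2 | 1⟩
  P = {2,4}:  v_{2} + v_{4} = 2·v_{5}  ⇒ sig = ⟨2 | 2⟩

so the primitive-relation signature multiset is
    ⟨2 | 0⟩
    ⟨2 | 1⟩
    ⟨2 | 1⟩
    ⟨2 | 1⟩
    ⟨2 | 2⟩


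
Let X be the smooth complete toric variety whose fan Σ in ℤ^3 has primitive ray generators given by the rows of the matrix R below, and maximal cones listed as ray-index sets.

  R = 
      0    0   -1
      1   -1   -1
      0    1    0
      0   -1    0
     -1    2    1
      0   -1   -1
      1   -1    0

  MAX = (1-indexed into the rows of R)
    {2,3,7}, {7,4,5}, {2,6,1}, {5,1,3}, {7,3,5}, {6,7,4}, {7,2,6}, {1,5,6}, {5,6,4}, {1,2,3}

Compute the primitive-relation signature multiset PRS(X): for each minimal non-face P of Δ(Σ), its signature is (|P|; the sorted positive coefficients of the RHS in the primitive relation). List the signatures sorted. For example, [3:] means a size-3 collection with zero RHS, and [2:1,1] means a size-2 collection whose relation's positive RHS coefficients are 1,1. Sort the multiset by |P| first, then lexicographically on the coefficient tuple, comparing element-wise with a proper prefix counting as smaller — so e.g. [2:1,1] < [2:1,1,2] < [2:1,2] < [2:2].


|primitive collections| = 7. Relations:

  {3,4}:  v_{3} + v_{4} = 0  so sig = [2:]
  {1,4}:  v_{1} + v_{4} = v_{6}  so sig = [2:1]
  {1,7}:  v_{1} + v_{7} = v_{2}  so sig = [2:1]
  {2,5}:  v_{2} + v_{5} = v_{3}  so sig = [2:1]
  {3,6}:  v_{3} + v_{6} = v_{1}  so sig = [2:1]
  {2,4}:  v_{2} + v_{4} = v_{6} + v_{7}  so sig = [2:1,1]
  {5,6,7}:  v_{5} + v_{6} + v_{7} = 0  so sig = [3:]

Hence PRS(X_Σ) =
[[2:], [2:1], [2:1], [2:1], [2:1], [2:1,1], [3:]]


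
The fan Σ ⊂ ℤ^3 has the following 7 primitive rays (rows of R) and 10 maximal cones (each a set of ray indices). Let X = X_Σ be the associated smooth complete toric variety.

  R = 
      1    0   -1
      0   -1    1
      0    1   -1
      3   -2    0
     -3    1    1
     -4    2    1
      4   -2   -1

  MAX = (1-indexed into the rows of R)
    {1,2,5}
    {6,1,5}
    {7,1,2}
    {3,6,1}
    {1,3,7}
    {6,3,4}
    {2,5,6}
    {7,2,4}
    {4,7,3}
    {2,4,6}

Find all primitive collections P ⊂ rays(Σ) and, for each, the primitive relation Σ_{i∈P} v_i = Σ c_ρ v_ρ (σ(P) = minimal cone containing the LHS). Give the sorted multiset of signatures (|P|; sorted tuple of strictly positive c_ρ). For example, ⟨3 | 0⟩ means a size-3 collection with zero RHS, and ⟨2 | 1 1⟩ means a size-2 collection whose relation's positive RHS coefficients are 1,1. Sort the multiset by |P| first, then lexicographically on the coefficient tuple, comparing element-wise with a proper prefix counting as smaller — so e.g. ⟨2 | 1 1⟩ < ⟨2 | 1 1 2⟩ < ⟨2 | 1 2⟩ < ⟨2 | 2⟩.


Δ(Σ) — 7 vertices, 7 min non-faces:

  P = {2,3}:  v_{2} + v_{3} = 0  ⟹  sig = ⟨2 | 0⟩
  P = {6,7}:  v_{6} + v_{7} = 0  ⟹  sig = ⟨2 | 0⟩
  P = {1,4}:  v_{1} + v_{4} = v_{7}  ⟹  sig = ⟨2 | 1⟩
  P = {4,5}:  v_{4} + v_{5} = v_{2}  ⟹  sig = ⟨2 | 1⟩
  P = {3,5}:  v_{3} + v_{5} = v_{1} + v_{6}  ⟹  sig = ⟨2 | 1 1⟩
  P = {5,7}:  v_{5} + v_{7} = v_{1} + v_{2}  ⟹  sig = ⟨2 | 1 1⟩
  P = {1,2,6}:  v_{1} + v_{2} + v_{6} = v_{5}  ⟹  sig = ⟨3 | 1⟩

Signatures (|P|; sorted positive RHS coefficients), sorted:
{ ⟨2 | 0⟩ ×2,  ⟨2 | 1⟩ ×2,  ⟨2 | 1 1⟩ ×2,  ⟨3 | 1⟩ }


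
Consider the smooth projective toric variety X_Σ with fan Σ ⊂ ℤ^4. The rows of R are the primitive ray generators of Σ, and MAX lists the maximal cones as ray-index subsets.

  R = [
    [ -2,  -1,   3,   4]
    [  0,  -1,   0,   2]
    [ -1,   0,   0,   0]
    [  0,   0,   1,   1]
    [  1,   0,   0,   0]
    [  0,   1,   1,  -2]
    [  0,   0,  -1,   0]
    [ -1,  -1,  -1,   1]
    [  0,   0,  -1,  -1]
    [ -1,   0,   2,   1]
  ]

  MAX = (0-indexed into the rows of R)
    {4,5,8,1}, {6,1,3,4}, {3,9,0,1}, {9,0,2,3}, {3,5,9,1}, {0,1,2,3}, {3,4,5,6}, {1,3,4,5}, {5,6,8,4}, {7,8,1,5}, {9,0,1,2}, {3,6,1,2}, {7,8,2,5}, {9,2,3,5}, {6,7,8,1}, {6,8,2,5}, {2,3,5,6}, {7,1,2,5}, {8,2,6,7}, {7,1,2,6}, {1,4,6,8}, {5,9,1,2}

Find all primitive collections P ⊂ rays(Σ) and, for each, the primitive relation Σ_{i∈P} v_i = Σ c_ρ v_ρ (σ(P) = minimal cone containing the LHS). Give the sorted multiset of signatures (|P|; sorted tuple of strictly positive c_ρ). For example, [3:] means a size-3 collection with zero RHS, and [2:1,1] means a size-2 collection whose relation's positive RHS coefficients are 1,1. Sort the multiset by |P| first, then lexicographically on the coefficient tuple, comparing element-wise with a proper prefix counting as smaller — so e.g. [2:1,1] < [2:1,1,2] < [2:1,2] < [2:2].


The 18 primitive collections of Σ (r=10, n=4):

  • {2,4}:  v_{2} + v_{4} = 0  →  sig = [2:]
  • {3,8}:  v_{3} + v_{8} = 0  →  sig = [2:]
  • {3,7}:  v_{3} + v_{7} = v_{1} + v_{2}  →  sig = [2:1,1]
  • {4,7}:  v_{4} + v_{7} = v_{1} + v_{8}  →  sig = [2:1,1]
  • {6,9}:  v_{6} + v_{9} = v_{2} + v_{3}  →  sig = [2:1,1]
  • {0,4}:  v_{0} + v_{4} = v_{1} + v_{3} + v_{9}  →  sig = [2:1,1,1]
  • {0,8}:  v_{0} + v_{8} = v_{1} + v_{2} + v_{9}  →  sig = [2:1,1,1]
  • {4,9}:  v_{4} + v_{9} = v_{1} + v_{3} + v_{5}  →  sig = [2:1,1,1]
  • {8,9}:  v_{8} + v_{9} = v_{1} + v_{2} + v_{5}  →  sig = [2:1,1,1]
  • {0,6}:  v_{0} + v_{6} = v_{1} + 2·v_{2} + 2·v_{3}  →  sig = [2:1,2,2]
  • {0,7}:  v_{0} + v_{7} = 2·v_{1} + 2·v_{2} + v_{9}  →  sig = [2:1,2,2]
  • {7,9}:  v_{7} + v_{9} = 2·v_{1} + 2·v_{2} + v_{5}  →  sig = [2:1,2,2]
  • {0,5}:  v_{0} + v_{5} = 2·v_{9}  →  sig = [2:2]
  • {1,5,6}:  v_{1} + v_{5} + v_{6} = 0  →  sig = [3:]
  • {1,2,8}:  v_{1} + v_{2} + v_{8} = v_{7}  →  sig = [3:1]
  • {5,6,7}:  v_{5} + v_{6} + v_{7} = v_{2} + v_{8}  →  sig = [3:1,1]
  • {1,2,3,5}:  v_{1} + v_{2} + v_{3} + v_{5} = v_{9}  →  sig = [4:1]
  • {1,2,3,9}:  v_{1} + v_{2} + v_{3} + v_{9} = v_{0}  →  sig = [4:1]

Hence PRS(X_Σ) =
    |P|=2: 13 collections, coeffs (), (), (1,1), (1,1), (1,1), (1,1,1), (1,1,1), (1,1,1), (1,1,1), (1,2,2), (1,2,2), (1,2,2), (2)
    |P|=3: 3 collections, coeffs (), (1), (1,1)
    |P|=4: 2 collections, coeffs (1), (1)


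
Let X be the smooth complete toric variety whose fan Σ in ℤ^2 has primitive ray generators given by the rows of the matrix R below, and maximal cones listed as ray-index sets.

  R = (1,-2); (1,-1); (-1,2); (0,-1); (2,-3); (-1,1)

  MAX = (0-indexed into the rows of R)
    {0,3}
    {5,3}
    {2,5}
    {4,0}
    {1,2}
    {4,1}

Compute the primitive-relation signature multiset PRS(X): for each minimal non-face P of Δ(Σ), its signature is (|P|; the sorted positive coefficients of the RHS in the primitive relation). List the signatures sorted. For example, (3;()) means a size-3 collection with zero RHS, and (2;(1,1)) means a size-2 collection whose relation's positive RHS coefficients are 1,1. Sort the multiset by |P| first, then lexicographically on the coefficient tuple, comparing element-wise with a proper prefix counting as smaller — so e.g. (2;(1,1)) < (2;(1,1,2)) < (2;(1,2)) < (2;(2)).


Σ has 9 primitive collections:

  P={0,2}:  v_{0} + v_{2} = 0 ; sig = (2;())
  P={1,5}:  v_{1} + v_{5} = 0 ; sig = (2;())
  P={0,1}:  v_{0} + v_{1} = v_{4} ; sig = (2;(1))
  P={0,5}:  v_{0} + v_{5} = v_{3} ; sig = (2;(1))
  P={1,3}:  v_{1} + v_{3} = v_{0} ; sig = (2;(1))
  P={2,3}:  v_{2} + v_{3} = v_{5} ; sig = (2;(1))
  P={2,4}:  v_{2} + v_{4} = v_{1} ; sig = (2;(1))
  P={4,5}:  v_{4} + v_{5} = v_{0} ; sig = (2;(1))
  P={3,4}:  v_{3} + v_{4} = 2·v_{0} ; sig = (2;(2))

Signatures (|P|; sorted positive RHS coefficients), sorted:
    (2;())
    (2;())
    (2;(1))
    (2;(1))
    (2;(1))
    (2;(1))
    (2;(1))
    (2;(1))
    (2;(2))


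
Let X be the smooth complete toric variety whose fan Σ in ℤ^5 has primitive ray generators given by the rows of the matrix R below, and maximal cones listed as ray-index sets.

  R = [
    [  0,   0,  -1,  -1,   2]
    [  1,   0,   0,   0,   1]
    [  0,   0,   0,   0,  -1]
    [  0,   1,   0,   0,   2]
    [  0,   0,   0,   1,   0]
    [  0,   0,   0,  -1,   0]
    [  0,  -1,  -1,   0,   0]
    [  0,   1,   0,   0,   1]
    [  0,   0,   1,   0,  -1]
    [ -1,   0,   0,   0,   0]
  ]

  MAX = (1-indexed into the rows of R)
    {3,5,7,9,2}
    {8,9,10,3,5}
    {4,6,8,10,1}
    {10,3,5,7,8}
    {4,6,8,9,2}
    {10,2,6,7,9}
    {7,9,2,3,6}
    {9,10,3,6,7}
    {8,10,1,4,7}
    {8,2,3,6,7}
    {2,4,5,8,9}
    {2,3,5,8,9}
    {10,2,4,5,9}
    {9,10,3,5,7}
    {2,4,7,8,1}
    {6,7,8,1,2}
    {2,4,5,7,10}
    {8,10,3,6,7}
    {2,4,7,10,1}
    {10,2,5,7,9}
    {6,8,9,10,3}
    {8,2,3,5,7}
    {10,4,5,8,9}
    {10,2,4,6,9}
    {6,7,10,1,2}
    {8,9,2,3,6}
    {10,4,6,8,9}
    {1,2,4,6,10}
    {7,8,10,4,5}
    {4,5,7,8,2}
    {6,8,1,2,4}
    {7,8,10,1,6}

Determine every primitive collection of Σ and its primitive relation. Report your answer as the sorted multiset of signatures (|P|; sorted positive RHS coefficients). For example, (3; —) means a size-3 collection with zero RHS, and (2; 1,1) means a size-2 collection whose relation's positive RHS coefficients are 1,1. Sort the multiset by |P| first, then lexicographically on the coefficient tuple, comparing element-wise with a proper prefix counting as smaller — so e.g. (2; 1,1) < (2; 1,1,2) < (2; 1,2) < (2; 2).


10 minimal non-faces of Δ(Σ) (on 10 rays):

  P = {5,6}:  v_{5} + v_{6} = 0 ; sig = (2; —)
  P = {3,4}:  v_{3} + v_{4} = v_{8} ; sig = (2; 1)
  P = {1,5}:  v_{1} + v_{5} = v_{4} + v_{7} ; sig = (2; 1,1)
  P = {1,3}:  v_{1} + v_{3} = v_{6} + v_{7} + v_{8} ; sig = (2; 1,1,1)
  P = {1,9}:  v_{1} + v_{9} = v_{2} + v_{6} + v_{10} ; sig = (2; 1,1,1)
  P = {2,3,10}:  v_{2} + v_{3} + v_{10} = 0 ; sig = (3; —)
  P = {7,8,9}:  v_{7} + v_{8} + v_{9} = 0 ; sig = (3; —)
  P = {2,8,10}:  v_{2} + v_{8} + v_{10} = v_{4} ; sig = (3; 1)
  P = {4,6,7}:  v_{4} + v_{6} + v_{7} = v_{1} ; sig = (3; 1)
  P = {4,7,9}:  v_{4} + v_{7} + v_{9} = v_{2} + v_{10} ; sig = (3; 1,1)

Hence PRS(X_Σ) =
{ (2; —),  (2; 1),  (2; 1,1),  (2; 1,1,1) ×2,  (3; —) ×2,  (3; 1) ×2,  (3; 1,1) }


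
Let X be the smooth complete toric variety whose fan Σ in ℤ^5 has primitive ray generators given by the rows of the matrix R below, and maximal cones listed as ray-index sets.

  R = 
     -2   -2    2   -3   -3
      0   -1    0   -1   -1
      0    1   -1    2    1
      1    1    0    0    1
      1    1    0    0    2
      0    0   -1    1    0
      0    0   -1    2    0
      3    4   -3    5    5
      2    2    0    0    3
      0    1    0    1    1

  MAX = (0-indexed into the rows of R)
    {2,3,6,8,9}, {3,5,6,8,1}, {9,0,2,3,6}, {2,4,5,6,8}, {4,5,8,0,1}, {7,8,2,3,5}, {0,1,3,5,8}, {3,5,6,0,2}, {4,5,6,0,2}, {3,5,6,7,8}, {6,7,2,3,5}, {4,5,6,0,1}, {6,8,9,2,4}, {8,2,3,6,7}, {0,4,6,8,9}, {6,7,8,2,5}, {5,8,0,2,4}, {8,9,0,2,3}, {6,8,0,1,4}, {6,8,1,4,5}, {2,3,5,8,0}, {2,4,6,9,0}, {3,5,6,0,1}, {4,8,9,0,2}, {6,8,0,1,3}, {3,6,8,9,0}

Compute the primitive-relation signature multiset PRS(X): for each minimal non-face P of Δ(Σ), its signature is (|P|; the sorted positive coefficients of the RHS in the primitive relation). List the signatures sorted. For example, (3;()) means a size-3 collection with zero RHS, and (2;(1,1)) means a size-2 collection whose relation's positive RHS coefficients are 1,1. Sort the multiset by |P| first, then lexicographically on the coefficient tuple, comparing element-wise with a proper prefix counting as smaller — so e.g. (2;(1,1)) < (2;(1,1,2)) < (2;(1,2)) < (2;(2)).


Minimal non-faces — 11 found among 10 rays, 26 max cones:

  P = {1,9}:  v_{1} + v_{9} = 0  →  sig = (2;())
  P = {1,2}:  v_{1} + v_{2} = v_{5}  →  sig = (2;(1))
  P = {3,4}:  v_{3} + v_{4} = v_{8}  →  sig = (2;(1))
  P = {5,9}:  v_{5} + v_{9} = v_{2}  →  sig = (2;(1))
  P = {0,7}:  v_{0} + v_{7} = v_{2} + v_{3}  →  sig = (2;(1,1))
  P = {1,7}:  v_{1} + v_{7} = v_{3} + 2·v_{5} + v_{6} + v_{8}  →  sig = (2;(1,1,1,2))
  P = {4,7}:  v_{4} + v_{7} = v_{2} + v_{5} + v_{6} + 2·v_{8}  →  sig = (2;(1,1,1,2))
  P = {7,9}:  v_{7} + v_{9} = 2·v_{2} + v_{3} + v_{6} + v_{8}  →  sig = (2;(1,1,1,2))
  P = {0,5,6,8}:  v_{0} + v_{5} + v_{6} + v_{8} = 0  →  sig = (4;())
  P = {0,2,6,8}:  v_{0} + v_{2} + v_{6} + v_{8} = v_{9}  →  sig = (4;(1))
  P = {2,3,5,6,8}:  v_{2} + v_{3} + v_{5} + v_{6} + v_{8} = v_{7}  →  sig = (5;(1))

Hence PRS(X_Σ) =
[(2;()), (2;(1)), (2;(1)), (2;(1)), (2;(1,1)), (2;(1,1,1,2)), (2;(1,1,1,2)), (2;(1,1,1,2)), (4;()), (4;(1)), (5;(1))]


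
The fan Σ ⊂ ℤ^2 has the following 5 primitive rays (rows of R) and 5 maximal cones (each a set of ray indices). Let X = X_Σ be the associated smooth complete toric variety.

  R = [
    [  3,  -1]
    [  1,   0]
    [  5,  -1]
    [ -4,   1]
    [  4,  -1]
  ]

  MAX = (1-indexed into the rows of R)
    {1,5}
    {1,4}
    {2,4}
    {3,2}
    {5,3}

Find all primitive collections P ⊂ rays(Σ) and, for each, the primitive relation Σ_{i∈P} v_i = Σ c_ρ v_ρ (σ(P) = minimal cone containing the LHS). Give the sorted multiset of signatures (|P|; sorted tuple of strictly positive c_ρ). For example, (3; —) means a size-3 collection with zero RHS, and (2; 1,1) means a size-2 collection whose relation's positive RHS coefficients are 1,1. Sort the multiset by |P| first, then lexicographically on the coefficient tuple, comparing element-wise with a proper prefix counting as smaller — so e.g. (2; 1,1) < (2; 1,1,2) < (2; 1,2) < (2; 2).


|primitive collections| = 5. Relations:

  P = {4,5}:  v_{4} + v_{5} = 0 ; sig = (2; —)
  P = {1,2}:  v_{1} + v_{2} = v_{5} ; sig = (2; 1)
  P = {2,5}:  v_{2} + v_{5} = v_{3} ; sig = (2; 1)
  P = {3,4}:  v_{3} + v_{4} = v_{2} ; sig = (2; 1)
  P = {1,3}:  v_{1} + v_{3} = 2·v_{5} ; sig = (2; 2)

so the primitive-relation signature multiset is
    |P|=2: 5 collections, coeffs (), (1), (1), (1), (2)


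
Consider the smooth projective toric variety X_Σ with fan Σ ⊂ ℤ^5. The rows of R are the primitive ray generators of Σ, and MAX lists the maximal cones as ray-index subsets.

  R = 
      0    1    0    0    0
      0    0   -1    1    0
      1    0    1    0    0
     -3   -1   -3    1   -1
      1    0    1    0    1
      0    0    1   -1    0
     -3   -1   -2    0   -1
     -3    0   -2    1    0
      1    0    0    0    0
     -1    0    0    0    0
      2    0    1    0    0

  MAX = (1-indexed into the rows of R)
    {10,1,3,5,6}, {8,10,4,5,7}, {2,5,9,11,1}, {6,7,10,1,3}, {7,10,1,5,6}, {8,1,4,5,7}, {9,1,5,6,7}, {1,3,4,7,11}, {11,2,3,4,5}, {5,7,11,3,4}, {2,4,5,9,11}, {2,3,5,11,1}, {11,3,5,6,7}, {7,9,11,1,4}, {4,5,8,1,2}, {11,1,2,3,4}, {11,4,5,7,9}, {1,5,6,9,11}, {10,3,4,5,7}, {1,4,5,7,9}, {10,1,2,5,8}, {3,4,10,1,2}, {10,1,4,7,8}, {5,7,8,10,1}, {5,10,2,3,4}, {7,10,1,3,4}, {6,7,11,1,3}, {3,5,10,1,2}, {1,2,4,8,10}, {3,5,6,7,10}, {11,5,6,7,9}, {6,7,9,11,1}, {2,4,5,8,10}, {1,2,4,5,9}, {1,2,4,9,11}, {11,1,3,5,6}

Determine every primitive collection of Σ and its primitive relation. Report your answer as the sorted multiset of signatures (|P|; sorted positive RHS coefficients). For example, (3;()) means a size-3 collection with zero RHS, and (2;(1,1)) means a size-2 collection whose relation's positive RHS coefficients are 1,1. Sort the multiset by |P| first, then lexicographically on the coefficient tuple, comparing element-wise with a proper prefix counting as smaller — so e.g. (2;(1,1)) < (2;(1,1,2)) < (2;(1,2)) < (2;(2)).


The 15 primitive collections of Σ (r=11, n=5):

  P={2,6}:  v_{2} + v_{6} = 0  ⟹  sig = (2;())
  P={9,10}:  v_{9} + v_{10} = 0  ⟹  sig = (2;())
  P={2,7}:  v_{2} + v_{7} = v_{4}  ⟹  sig = (2;(1))
  P={3,9}:  v_{3} + v_{9} = v_{11}  ⟹  sig = (2;(1))
  P={4,6}:  v_{4} + v_{6} = v_{7}  ⟹  sig = (2;(1))
  P={10,11}:  v_{10} + v_{11} = v_{3}  ⟹  sig = (2;(1))
  P={8,11}:  v_{8} + v_{11} = v_{2} + v_{10}  ⟹  sig = (2;(1,1))
  P={8,9}:  v_{8} + v_{9} = v_{1} + v_{4} + v_{5}  ⟹  sig = (2;(1,1,1))
  P={6,8}:  v_{6} + v_{8} = v_{1} + v_{5} + v_{7} + v_{10}  ⟹  sig = (2;(1,1,1,1))
  P={3,8}:  v_{3} + v_{8} = v_{2} + 2·v_{10}  ⟹  sig = (2;(1,2))
  P={1,5,7,11}:  v_{1} + v_{5} + v_{7} + v_{11} = 0  ⟹  sig = (4;())
  P={1,3,5,7}:  v_{1} + v_{3} + v_{5} + v_{7} = v_{10}  ⟹  sig = (4;(1))
  P={1,4,5,10}:  v_{1} + v_{4} + v_{5} + v_{10} = v_{8}  ⟹  sig = (4;(1))
  P={1,4,5,11}:  v_{1} + v_{4} + v_{5} + v_{11} = v_{2}  ⟹  sig = (4;(1))
  P={1,3,4,5}:  v_{1} + v_{3} + v_{4} + v_{5} = v_{2} + v_{10}  ⟹  sig = (4;(1,1))

so the primitive-relation signature multiset is
    (2;())
    (2;())
    (2;(1))
    (2;(1))
    (2;(1))
    (2;(1))
    (2;(1,1))
    (2;(1,1,1))
    (2;(1,1,1,1))
    (2;(1,2))
    (4;())
    (4;(1))
    (4;(1))
    (4;(1))
    (4;(1,1))


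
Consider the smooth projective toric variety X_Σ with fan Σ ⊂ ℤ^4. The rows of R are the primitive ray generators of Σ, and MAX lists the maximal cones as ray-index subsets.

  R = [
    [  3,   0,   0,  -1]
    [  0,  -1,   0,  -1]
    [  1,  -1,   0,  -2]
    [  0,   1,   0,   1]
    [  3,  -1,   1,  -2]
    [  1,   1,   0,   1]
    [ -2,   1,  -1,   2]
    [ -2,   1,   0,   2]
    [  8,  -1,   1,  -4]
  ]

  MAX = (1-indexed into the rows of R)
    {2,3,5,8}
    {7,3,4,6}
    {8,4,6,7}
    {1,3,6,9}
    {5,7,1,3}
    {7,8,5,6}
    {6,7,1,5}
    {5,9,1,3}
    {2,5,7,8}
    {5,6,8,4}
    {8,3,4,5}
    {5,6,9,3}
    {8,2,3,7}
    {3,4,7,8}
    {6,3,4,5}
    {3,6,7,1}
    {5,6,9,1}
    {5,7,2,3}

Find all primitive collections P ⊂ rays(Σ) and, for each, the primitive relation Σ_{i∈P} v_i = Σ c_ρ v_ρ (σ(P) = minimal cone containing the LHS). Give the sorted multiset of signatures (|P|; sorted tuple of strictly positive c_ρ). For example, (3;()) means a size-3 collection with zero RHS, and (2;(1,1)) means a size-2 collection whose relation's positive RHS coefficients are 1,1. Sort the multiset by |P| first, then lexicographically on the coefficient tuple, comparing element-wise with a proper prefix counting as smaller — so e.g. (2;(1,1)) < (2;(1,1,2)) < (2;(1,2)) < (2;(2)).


Primitive collections (14):

  P = {2,4}:  v_{2} + v_{4} = 0  ⟹  sig = (2;())
  P = {1,8}:  v_{1} + v_{8} = v_{6}  ⟹  sig = (2;(1))
  P = {2,6}:  v_{2} + v_{6} = v_{5} + v_{7}  ⟹  sig = (2;(1,1))
  P = {2,9}:  v_{2} + v_{9} = v_{1} + v_{3} + 2·v_{5} + v_{7}  ⟹  sig = (2;(1,1,1,2))
  P = {8,9}:  v_{8} + v_{9} = v_{3} + v_{5} + 2·v_{6}  ⟹  sig = (2;(1,1,2))
  P = {1,4}:  v_{1} + v_{4} = v_{3} + 2·v_{6}  ⟹  sig = (2;(1,2))
  P = {1,2}:  v_{1} + v_{2} = v_{3} + 2·v_{5} + 2·v_{7}  ⟹  sig = (2;(1,2,2))
  P = {4,9}:  v_{4} + v_{9} = 2·v_{3} + v_{5} + 3·v_{6}  ⟹  sig = (2;(1,2,3))
  P = {7,9}:  v_{7} + v_{9} = 2·v_{1}  ⟹  sig = (2;(2))
  P = {3,6,8}:  v_{3} + v_{6} + v_{8} = v_{4}  ⟹  sig = (3;(1))
  P = {4,5,7}:  v_{4} + v_{5} + v_{7} = v_{6}  ⟹  sig = (3;(1))
  P = {3,5,7,8}:  v_{3} + v_{5} + v_{7} + v_{8} = 0  ⟹  sig = (4;())
  P = {1,3,5,6}:  v_{1} + v_{3} + v_{5} + v_{6} = v_{9}  ⟹  sig = (4;(1))
  P = {3,5,6,7}:  v_{3} + v_{5} + v_{6} + v_{7} = v_{1}  ⟹  sig = (4;(1))

Sorted signature multiset PRS(X):
    |P|=2: 9 collections, coeffs (), (1), (1,1), (1,1,1,2), (1,1,2), (1,2), (1,2,2), (1,2,3), (2)
    |P|=3: 2 collections, coeffs (1), (1)
    |P|=4: 3 collections, coeffs (), (1), (1)


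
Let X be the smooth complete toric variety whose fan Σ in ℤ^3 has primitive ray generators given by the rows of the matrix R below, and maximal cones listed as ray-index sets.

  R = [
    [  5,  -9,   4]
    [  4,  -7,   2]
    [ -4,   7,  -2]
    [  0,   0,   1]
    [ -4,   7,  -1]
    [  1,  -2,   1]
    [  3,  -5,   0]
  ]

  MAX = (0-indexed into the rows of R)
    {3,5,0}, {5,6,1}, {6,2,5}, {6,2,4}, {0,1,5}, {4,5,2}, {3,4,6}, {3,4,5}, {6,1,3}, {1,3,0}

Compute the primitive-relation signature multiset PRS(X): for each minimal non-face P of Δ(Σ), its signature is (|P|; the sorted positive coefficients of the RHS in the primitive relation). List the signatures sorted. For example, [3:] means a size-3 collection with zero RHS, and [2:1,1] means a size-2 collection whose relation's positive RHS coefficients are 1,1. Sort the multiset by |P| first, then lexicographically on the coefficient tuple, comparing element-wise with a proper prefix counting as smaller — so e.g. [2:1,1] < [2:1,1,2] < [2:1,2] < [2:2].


9 minimal non-faces of Δ(Σ) (on 7 rays):

  P={1,2}:  v_{1} + v_{2} = 0  ⇒ sig = [2:]
  P={1,4}:  v_{1} + v_{4} = v_{3}  ⇒ sig = [2:1]
  P={2,3}:  v_{2} + v_{3} = v_{4}  ⇒ sig = [2:1]
  P={0,2}:  v_{0} + v_{2} = v_{3} + v_{5}  ⇒ sig = [2:1,1]
  P={0,4}:  v_{0} + v_{4} = 2·v_{3} + v_{5}  ⇒ sig = [2:1,2]
  P={0,6}:  v_{0} + v_{6} = 2·v_{1}  ⇒ sig = [2:2]
  P={4,5,6}:  v_{4} + v_{5} + v_{6} = 0  ⇒ sig = [3:]
  P={1,3,5}:  v_{1} + v_{3} + v_{5} = v_{0}  ⇒ sig = [3:1]
  P={3,5,6}:  v_{3} + v_{5} + v_{6} = v_{1}  ⇒ sig = [3:1]

Signatures (|P|; sorted positive RHS coefficients), sorted:
[[2:], [2:1], [2:1], [2:1,1], [2:1,2], [2:2], [3:], [3:1], [3:1]]


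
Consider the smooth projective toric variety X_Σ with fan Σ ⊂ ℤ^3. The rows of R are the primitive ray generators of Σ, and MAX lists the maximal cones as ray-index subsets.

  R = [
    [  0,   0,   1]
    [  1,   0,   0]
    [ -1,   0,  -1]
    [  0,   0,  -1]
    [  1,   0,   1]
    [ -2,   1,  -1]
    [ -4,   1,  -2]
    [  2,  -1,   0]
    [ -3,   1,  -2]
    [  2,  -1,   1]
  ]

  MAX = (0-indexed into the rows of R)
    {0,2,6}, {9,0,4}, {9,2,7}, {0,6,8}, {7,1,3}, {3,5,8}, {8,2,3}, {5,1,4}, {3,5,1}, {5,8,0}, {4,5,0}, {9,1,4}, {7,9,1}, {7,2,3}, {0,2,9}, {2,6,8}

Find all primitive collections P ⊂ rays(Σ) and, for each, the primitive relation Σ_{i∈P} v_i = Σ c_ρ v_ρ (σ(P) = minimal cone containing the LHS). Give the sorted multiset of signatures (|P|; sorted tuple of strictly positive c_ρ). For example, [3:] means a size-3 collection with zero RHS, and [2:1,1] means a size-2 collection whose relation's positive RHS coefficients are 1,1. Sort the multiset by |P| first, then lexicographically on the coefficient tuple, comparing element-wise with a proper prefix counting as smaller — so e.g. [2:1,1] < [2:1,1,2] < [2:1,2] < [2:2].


22 minimal non-faces of Δ(Σ) (on 10 rays):

  {0,3}:  v_{0} + v_{3} = 0  ⇒ sig = [2:]
  {2,4}:  v_{2} + v_{4} = 0  ⇒ sig = [2:]
  {5,9}:  v_{5} + v_{9} = 0  ⇒ sig = [2:]
  {0,1}:  v_{0} + v_{1} = v_{4}  ⇒ sig = [2:1]
  {0,7}:  v_{0} + v_{7} = v_{9}  ⇒ sig = [2:1]
  {1,2}:  v_{1} + v_{2} = v_{3}  ⇒ sig = [2:1]
  {1,6}:  v_{1} + v_{6} = v_{8}  ⇒ sig = [2:1]
  {2,5}:  v_{2} + v_{5} = v_{8}  ⇒ sig = [2:1]
  {3,4}:  v_{3} + v_{4} = v_{1}  ⇒ sig = [2:1]
  {3,9}:  v_{3} + v_{9} = v_{7}  ⇒ sig = [2:1]
  {4,8}:  v_{4} + v_{8} = v_{5}  ⇒ sig = [2:1]
  {5,7}:  v_{5} + v_{7} = v_{3}  ⇒ sig = [2:1]
  {8,9}:  v_{8} + v_{9} = v_{2}  ⇒ sig = [2:1]
  {1,8}:  v_{1} + v_{8} = v_{3} + v_{5}  ⇒ sig = [2:1,1]
  {3,6}:  v_{3} + v_{6} = v_{2} + v_{8}  ⇒ sig = [2:1,1]
  {4,6}:  v_{4} + v_{6} = v_{0} + v_{8}  ⇒ sig = [2:1,1]
  {4,7}:  v_{4} + v_{7} = v_{1} + v_{9}  ⇒ sig = [2:1,1]
  {7,8}:  v_{7} + v_{8} = v_{2} + v_{3}  ⇒ sig = [2:1,1]
  {5,6}:  v_{5} + v_{6} = v_{0} + 2·v_{8}  ⇒ sig = [2:1,2]
  {6,9}:  v_{6} + v_{9} = v_{0} + 2·v_{2}  ⇒ sig = [2:1,2]
  {6,7}:  v_{6} + v_{7} = 2·v_{2}  ⇒ sig = [2:2]
  {0,2,8}:  v_{0} + v_{2} + v_{8} = v_{6}  ⇒ sig = [3:1]

Signatures (|P|; sorted positive RHS coefficients), sorted:
{ [2:] ×3,  [2:1] ×10,  [2:1,1] ×5,  [2:1,2] ×2,  [2:2],  [3:1] }


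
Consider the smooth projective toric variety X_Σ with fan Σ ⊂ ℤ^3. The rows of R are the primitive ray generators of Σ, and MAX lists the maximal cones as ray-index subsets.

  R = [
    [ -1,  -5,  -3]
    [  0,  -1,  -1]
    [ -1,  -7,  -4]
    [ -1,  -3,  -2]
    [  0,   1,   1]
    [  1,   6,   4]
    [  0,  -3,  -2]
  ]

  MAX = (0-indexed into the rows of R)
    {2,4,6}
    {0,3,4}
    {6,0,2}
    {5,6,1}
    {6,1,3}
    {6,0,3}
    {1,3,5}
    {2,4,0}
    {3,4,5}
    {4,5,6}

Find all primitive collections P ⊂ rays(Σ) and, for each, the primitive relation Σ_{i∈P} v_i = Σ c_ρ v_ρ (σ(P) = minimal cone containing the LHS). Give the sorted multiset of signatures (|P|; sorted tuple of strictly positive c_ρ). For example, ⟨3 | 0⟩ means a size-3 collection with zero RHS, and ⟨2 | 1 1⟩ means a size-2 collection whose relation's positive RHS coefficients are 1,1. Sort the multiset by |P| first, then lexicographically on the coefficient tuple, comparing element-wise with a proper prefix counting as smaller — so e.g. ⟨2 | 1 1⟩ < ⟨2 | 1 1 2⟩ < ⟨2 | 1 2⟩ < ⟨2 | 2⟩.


|primitive collections| = 9. Relations:

  {1,4}:  v_{1} + v_{4} = 0  →  sig = ⟨2 | 0⟩
  {0,5}:  v_{0} + v_{5} = v_{4}  →  sig = ⟨2 | 1⟩
  {0,1}:  v_{0} + v_{1} = v_{3} + v_{6}  →  sig = ⟨2 | 1 1⟩
  {1,2}:  v_{1} + v_{2} = v_{0} + v_{6}  →  sig = ⟨2 | 1 1⟩
  {2,5}:  v_{2} + v_{5} = 2·v_{4} + v_{6}  →  sig = ⟨2 | 1 2⟩
  {2,3}:  v_{2} + v_{3} = 2·v_{0}  →  sig = ⟨2 | 2⟩
  {3,5,6}:  v_{3} + v_{5} + v_{6} = 0  →  sig = ⟨3 | 0⟩
  {0,4,6}:  v_{0} + v_{4} + v_{6} = v_{2}  →  sig = ⟨3 | 1⟩
  {3,4,6}:  v_{3} + v_{4} + v_{6} = v_{0}  →  sig = ⟨3 | 1⟩

Hence PRS(X_Σ) =
[⟨2 | 0⟩, ⟨2 | 1⟩, ⟨2 | 1 1⟩, ⟨2 | 1 1⟩, ⟨2 | 1 2⟩, ⟨2 | 2⟩, ⟨3 | 0⟩, ⟨3 | 1⟩, ⟨3 | 1⟩]


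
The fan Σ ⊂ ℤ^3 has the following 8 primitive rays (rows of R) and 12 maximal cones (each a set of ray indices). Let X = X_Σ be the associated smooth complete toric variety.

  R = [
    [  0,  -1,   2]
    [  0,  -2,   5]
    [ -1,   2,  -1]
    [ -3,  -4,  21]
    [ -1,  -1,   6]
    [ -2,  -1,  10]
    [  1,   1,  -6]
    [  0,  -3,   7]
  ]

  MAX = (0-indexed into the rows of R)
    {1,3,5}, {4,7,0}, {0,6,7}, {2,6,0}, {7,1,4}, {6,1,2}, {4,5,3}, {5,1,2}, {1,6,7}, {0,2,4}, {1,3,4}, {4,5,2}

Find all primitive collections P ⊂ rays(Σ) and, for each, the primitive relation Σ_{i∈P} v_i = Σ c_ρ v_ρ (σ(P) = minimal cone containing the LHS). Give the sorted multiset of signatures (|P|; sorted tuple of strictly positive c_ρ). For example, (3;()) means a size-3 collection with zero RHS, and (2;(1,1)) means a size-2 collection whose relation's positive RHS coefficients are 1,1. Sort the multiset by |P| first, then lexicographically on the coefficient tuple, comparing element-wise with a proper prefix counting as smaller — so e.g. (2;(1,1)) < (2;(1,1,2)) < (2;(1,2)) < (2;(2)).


Σ has 12 primitive collections:

  {4,6}:  v_{4} + v_{6} = 0 ; sig = (2;())
  {0,1}:  v_{0} + v_{1} = v_{7} ; sig = (2;(1))
  {2,7}:  v_{2} + v_{7} = v_{4} ; sig = (2;(1))
  {3,6}:  v_{3} + v_{6} = v_{1} + v_{5} ; sig = (2;(1,1))
  {5,6}:  v_{5} + v_{6} = v_{1} + v_{2} ; sig = (2;(1,1))
  {5,7}:  v_{5} + v_{7} = v_{1} + 2·v_{4} ; sig = (2;(1,2))
  {0,3}:  v_{0} + v_{3} = v_{1} + 3·v_{4} ; sig = (2;(1,3))
  {0,5}:  v_{0} + v_{5} = 2·v_{4} ; sig = (2;(2))
  {2,3}:  v_{2} + v_{3} = 2·v_{5} ; sig = (2;(2))
  {3,7}:  v_{3} + v_{7} = 2·v_{1} + 3·v_{4} ; sig = (2;(2,3))
  {1,2,4}:  v_{1} + v_{2} + v_{4} = v_{5} ; sig = (3;(1))
  {1,4,5}:  v_{1} + v_{4} + v_{5} = v_{3} ; sig = (3;(1))

so the primitive-relation signature multiset is
    (2;())
    (2;(1))
    (2;(1))
    (2;(1,1))
    (2;(1,1))
    (2;(1,2))
    (2;(1,3))
    (2;(2))
    (2;(2))
    (2;(2,3))
    (3;(1))
    (3;(1))


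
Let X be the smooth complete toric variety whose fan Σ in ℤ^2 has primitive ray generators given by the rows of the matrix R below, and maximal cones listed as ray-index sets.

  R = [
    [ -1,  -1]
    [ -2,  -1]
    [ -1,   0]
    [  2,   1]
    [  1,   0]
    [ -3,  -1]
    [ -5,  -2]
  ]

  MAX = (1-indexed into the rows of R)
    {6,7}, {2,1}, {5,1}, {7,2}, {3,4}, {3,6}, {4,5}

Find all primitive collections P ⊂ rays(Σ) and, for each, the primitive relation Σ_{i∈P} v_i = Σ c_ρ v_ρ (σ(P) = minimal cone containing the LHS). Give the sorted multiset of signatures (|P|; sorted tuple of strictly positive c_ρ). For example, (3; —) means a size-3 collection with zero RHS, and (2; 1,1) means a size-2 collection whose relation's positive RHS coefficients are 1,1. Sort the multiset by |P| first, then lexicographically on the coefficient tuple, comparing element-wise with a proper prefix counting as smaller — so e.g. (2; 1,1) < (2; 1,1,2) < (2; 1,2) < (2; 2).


|primitive collections| = 14. Relations:

  P={2,4}:  v_{2} + v_{4} = 0  ⇒ sig = (2; —)
  P={3,5}:  v_{3} + v_{5} = 0  ⇒ sig = (2; —)
  P={1,3}:  v_{1} + v_{3} = v_{2}  ⇒ sig = (2; 1)
  P={1,4}:  v_{1} + v_{4} = v_{5}  ⇒ sig = (2; 1)
  P={2,3}:  v_{2} + v_{3} = v_{6}  ⇒ sig = (2; 1)
  P={2,5}:  v_{2} + v_{5} = v_{1}  ⇒ sig = (2; 1)
  P={2,6}:  v_{2} + v_{6} = v_{7}  ⇒ sig = (2; 1)
  P={4,6}:  v_{4} + v_{6} = v_{3}  ⇒ sig = (2; 1)
  P={4,7}:  v_{4} + v_{7} = v_{6}  ⇒ sig = (2; 1)
  P={5,6}:  v_{5} + v_{6} = v_{2}  ⇒ sig = (2; 1)
  P={1,6}:  v_{1} + v_{6} = 2·v_{2}  ⇒ sig = (2; 2)
  P={3,7}:  v_{3} + v_{7} = 2·v_{6}  ⇒ sig = (2; 2)
  P={5,7}:  v_{5} + v_{7} = 2·v_{2}  ⇒ sig = (2; 2)
  P={1,7}:  v_{1} + v_{7} = 3·v_{2}  ⇒ sig = (2; 3)

Signatures (|P|; sorted positive RHS coefficients), sorted:
[(2; —), (2; —), (2; 1), (2; 1), (2; 1), (2; 1), (2; 1), (2; 1), (2; 1), (2; 1), (2; 2), (2; 2), (2; 2), (2; 3)]


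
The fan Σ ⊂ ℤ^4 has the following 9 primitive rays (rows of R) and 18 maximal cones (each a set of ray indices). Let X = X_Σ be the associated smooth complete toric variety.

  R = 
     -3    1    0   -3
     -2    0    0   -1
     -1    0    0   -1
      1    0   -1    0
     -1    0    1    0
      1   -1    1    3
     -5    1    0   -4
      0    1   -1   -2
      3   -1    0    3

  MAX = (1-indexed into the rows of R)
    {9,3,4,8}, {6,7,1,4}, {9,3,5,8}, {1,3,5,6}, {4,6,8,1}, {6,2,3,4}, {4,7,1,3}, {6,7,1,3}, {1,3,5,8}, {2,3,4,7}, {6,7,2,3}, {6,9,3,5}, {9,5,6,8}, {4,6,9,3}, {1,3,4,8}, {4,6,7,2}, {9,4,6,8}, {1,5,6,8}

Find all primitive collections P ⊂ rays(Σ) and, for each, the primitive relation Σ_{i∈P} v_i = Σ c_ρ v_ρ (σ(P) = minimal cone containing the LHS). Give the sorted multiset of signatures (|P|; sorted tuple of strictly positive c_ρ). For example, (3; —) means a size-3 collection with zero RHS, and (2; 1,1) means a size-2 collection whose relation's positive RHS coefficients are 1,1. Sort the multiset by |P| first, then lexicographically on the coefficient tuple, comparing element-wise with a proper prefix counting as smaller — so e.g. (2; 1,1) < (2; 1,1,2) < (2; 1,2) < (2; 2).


Δ(Σ) — 9 vertices, 12 min non-faces:

  P={1,9}:  v_{1} + v_{9} = 0 ; sig = (2; —)
  P={4,5}:  v_{4} + v_{5} = 0 ; sig = (2; —)
  P={1,2}:  v_{1} + v_{2} = v_{7} ; sig = (2; 1)
  P={7,9}:  v_{7} + v_{9} = v_{2} ; sig = (2; 1)
  P={2,8}:  v_{2} + v_{8} = v_{1} + v_{4} ; sig = (2; 1,1)
  P={2,5}:  v_{2} + v_{5} = v_{1} + v_{3} + v_{6} ; sig = (2; 1,1,1)
  P={2,9}:  v_{2} + v_{9} = v_{3} + v_{4} + v_{6} ; sig = (2; 1,1,1)
  P={5,7}:  v_{5} + v_{7} = 2·v_{1} + v_{3} + v_{6} ; sig = (2; 1,1,2)
  P={7,8}:  v_{7} + v_{8} = 2·v_{1} + v_{4} ; sig = (2; 1,2)
  P={3,6,8}:  v_{3} + v_{6} + v_{8} = 0 ; sig = (3; —)
  P={1,3,4,6}:  v_{1} + v_{3} + v_{4} + v_{6} = v_{2} ; sig = (4; 1)
  P={3,4,6,7}:  v_{3} + v_{4} + v_{6} + v_{7} = 2·v_{2} ; sig = (4; 2)

so the primitive-relation signature multiset is
    |P|=2: 9 collections, coeffs (), (), (1), (1), (1,1), (1,1,1), (1,1,1), (1,1,2), (1,2)
    |P|=3: 1 collection, coeffs ()
    |P|=4: 2 collections, coeffs (1), (2)


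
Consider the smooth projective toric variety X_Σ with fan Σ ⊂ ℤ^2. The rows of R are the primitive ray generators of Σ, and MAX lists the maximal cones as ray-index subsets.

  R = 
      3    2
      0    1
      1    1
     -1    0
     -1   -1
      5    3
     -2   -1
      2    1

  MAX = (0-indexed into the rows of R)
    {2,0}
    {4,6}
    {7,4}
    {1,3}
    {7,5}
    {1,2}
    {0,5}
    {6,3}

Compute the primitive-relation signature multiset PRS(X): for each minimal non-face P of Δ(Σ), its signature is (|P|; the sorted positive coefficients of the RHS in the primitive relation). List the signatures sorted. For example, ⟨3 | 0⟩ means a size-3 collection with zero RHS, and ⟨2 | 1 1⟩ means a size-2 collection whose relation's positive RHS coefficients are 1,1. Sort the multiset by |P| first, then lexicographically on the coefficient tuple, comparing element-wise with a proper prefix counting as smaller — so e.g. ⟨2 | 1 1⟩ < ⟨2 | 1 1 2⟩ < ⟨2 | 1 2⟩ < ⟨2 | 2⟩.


Minimal non-faces — 20 found among 8 rays, 8 max cones:

  P = {2,4}:  v_{2} + v_{4} = 0  ⟹  sig = ⟨2 | 0⟩
  P = {6,7}:  v_{6} + v_{7} = 0  ⟹  sig = ⟨2 | 0⟩
  P = {0,4}:  v_{0} + v_{4} = v_{7}  ⟹  sig = ⟨2 | 1⟩
  P = {0,6}:  v_{0} + v_{6} = v_{2}  ⟹  sig = ⟨2 | 1⟩
  P = {0,7}:  v_{0} + v_{7} = v_{5}  ⟹  sig = ⟨2 | 1⟩
  P = {1,4}:  v_{1} + v_{4} = v_{3}  ⟹  sig = ⟨2 | 1⟩
  P = {2,3}:  v_{2} + v_{3} = v_{1}  ⟹  sig = ⟨2 | 1⟩
  P = {2,6}:  v_{2} + v_{6} = v_{3}  ⟹  sig = ⟨2 | 1⟩
  P = {2,7}:  v_{2} + v_{7} = v_{0}  ⟹  sig = ⟨2 | 1⟩
  P = {3,4}:  v_{3} + v_{4} = v_{6}  ⟹  sig = ⟨2 | 1⟩
  P = {3,7}:  v_{3} + v_{7} = v_{2}  ⟹  sig = ⟨2 | 1⟩
  P = {5,6}:  v_{5} + v_{6} = v_{0}  ⟹  sig = ⟨2 | 1⟩
  P = {3,5}:  v_{3} + v_{5} = v_{0} + v_{2}  ⟹  sig = ⟨2 | 1 1⟩
  P = {1,5}:  v_{1} + v_{5} = v_{0} + 2·v_{2}  ⟹  sig = ⟨2 | 1 2⟩
  P = {0,3}:  v_{0} + v_{3} = 2·v_{2}  ⟹  sig = ⟨2 | 2⟩
  P = {1,6}:  v_{1} + v_{6} = 2·v_{3}  ⟹  sig = ⟨2 | 2⟩
  P = {1,7}:  v_{1} + v_{7} = 2·v_{2}  ⟹  sig = ⟨2 | 2⟩
  P = {2,5}:  v_{2} + v_{5} = 2·v_{0}  ⟹  sig = ⟨2 | 2⟩
  P = {4,5}:  v_{4} + v_{5} = 2·v_{7}  ⟹  sig = ⟨2 | 2⟩
  P = {0,1}:  v_{0} + v_{1} = 3·v_{2}  ⟹  sig = ⟨2 | 3⟩

so the primitive-relation signature multiset is
[⟨2 | 0⟩, ⟨2 | 0⟩, ⟨2 | 1⟩, ⟨2 | 1⟩, ⟨2 | 1⟩, ⟨2 | 1⟩, ⟨2 | 1⟩, ⟨2 | 1⟩, ⟨2 | 1⟩, ⟨2 | 1⟩, ⟨2 | 1⟩, ⟨2 | 1⟩, ⟨2 | 1 1⟩, ⟨2 | 1 2⟩, ⟨2 | 2⟩, ⟨2 | 2⟩, ⟨2 | 2⟩, ⟨2 | 2⟩, ⟨2 | 2⟩, ⟨2 | 3⟩]


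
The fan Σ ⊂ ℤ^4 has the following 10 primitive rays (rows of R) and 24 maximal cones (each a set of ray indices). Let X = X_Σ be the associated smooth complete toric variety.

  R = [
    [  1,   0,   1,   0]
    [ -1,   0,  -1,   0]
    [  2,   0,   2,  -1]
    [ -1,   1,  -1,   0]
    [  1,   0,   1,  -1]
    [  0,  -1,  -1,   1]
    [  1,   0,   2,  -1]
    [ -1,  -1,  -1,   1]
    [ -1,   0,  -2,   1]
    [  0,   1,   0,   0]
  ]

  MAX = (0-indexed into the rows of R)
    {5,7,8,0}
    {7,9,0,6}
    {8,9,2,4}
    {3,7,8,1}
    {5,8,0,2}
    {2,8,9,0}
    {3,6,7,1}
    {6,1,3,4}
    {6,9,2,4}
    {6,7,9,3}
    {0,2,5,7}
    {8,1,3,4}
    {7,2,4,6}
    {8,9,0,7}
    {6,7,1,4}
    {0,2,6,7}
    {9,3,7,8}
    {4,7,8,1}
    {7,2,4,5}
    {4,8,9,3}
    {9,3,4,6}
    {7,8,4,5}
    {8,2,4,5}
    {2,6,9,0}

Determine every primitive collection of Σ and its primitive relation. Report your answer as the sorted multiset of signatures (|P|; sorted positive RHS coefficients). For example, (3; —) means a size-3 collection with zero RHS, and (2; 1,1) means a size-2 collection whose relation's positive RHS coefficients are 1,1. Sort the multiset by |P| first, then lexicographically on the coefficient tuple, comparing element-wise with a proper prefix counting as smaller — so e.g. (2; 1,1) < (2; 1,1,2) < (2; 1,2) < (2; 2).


Σ has 15 primitive collections:

  P = {0,1}:  v_{0} + v_{1} = 0  ⇒ sig = (2; —)
  P = {6,8}:  v_{6} + v_{8} = 0  ⇒ sig = (2; —)
  P = {0,3}:  v_{0} + v_{3} = v_{9}  ⇒ sig = (2; 1)
  P = {0,4}:  v_{0} + v_{4} = v_{2}  ⇒ sig = (2; 1)
  P = {1,2}:  v_{1} + v_{2} = v_{4}  ⇒ sig = (2; 1)
  P = {1,9}:  v_{1} + v_{9} = v_{3}  ⇒ sig = (2; 1)
  P = {3,5}:  v_{3} + v_{5} = v_{8}  ⇒ sig = (2; 1)
  P = {2,3}:  v_{2} + v_{3} = v_{4} + v_{9}  ⇒ sig = (2; 1,1)
  P = {5,6}:  v_{5} + v_{6} = v_{2} + v_{7}  ⇒ sig = (2; 1,1)
  P = {5,9}:  v_{5} + v_{9} = v_{0} + v_{8}  ⇒ sig = (2; 1,1)
  P = {1,5}:  v_{1} + v_{5} = v_{4} + v_{7} + v_{8}  ⇒ sig = (2; 1,1,1)
  P = {4,7,9}:  v_{4} + v_{7} + v_{9} = 0  ⇒ sig = (3; —)
  P = {2,7,8}:  v_{2} + v_{7} + v_{8} = v_{5}  ⇒ sig = (3; 1)
  P = {2,7,9}:  v_{2} + v_{7} + v_{9} = v_{0}  ⇒ sig = (3; 1)
  P = {3,4,7}:  v_{3} + v_{4} + v_{7} = v_{1}  ⇒ sig = (3; 1)

Sorted signature multiset PRS(X):
{ (2; —) ×2,  (2; 1) ×5,  (2; 1,1) ×3,  (2; 1,1,1),  (3; —),  (3; 1) ×3 }


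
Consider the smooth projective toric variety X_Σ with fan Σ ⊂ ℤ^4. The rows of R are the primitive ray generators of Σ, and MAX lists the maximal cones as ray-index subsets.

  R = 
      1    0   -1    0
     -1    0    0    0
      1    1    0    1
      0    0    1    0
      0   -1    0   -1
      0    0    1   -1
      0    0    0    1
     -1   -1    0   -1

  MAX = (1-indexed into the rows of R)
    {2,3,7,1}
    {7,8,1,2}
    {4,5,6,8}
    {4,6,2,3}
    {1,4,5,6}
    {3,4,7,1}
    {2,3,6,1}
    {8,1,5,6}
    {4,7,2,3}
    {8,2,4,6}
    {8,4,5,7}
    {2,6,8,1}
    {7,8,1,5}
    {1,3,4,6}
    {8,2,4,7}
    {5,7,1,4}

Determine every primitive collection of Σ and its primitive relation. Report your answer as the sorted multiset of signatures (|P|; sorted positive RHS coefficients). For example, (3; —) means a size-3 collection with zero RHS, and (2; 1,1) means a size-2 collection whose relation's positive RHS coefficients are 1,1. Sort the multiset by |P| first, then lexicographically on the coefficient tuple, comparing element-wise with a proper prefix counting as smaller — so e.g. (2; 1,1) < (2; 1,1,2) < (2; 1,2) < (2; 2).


6 collections generate NE(X_Σ); each relation:

  P={3,8}:  v_{3} + v_{8} = 0  so sig = (2; —)
  P={2,5}:  v_{2} + v_{5} = v_{8}  so sig = (2; 1)
  P={6,7}:  v_{6} + v_{7} = v_{4}  so sig = (2; 1)
  P={3,5}:  v_{3} + v_{5} = v_{1} + v_{4}  so sig = (2; 1,1)
  P={1,2,4}:  v_{1} + v_{2} + v_{4} = 0  so sig = (3; —)
  P={1,4,8}:  v_{1} + v_{4} + v_{8} = v_{5}  so sig = (3; 1)

Hence PRS(X_Σ) =
{ (2; —),  (2; 1) ×2,  (2; 1,1),  (3; —),  (3; 1) }
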